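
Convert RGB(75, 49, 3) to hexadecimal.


R = 75 → 4B (hex)
G = 49 → 31 (hex)
B = 3 → 03 (hex)
Hex = #4B3103


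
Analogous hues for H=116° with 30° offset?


Base hue: 116°
Left analog: (116 - 30) mod 360 = 86°
Right analog: (116 + 30) mod 360 = 146°
Analogous hues = 86° and 146°


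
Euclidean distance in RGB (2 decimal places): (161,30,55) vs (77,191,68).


d = √[(R₁-R₂)² + (G₁-G₂)² + (B₁-B₂)²]
d = √[(161-77)² + (30-191)² + (55-68)²]
d = √[7056 + 25921 + 169]
d = √33146
d ≈ 182.06


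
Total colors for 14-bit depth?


Colors = 2^bits = 2^14
= 16,384 colors


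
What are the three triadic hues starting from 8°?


Triadic: equally spaced at 120° intervals
H1 = 8°
H2 = (8 + 120) mod 360 = 128°
H3 = (8 + 240) mod 360 = 248°
Triadic = 8°, 128°, 248°


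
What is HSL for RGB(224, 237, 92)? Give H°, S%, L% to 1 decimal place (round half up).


Normalize: R'=224/255≈0.8784, G'=237/255≈0.9294, B'=92/255≈0.3608
Max=237/255, Min=92/255, Δ=Max-Min=145/255
L = (Max+Min)/2 = (237+92)/510 = 329/510 = 0.64509… → L = 64.5%
L > 0.5 → S = Δ/(2-Max-Min) = 145/(510-237-92) = 145/181 = 0.80110… → S = 80.1%
(the 1/255 factors cancel in S and H, so raw channel differences can be used)
Max is G' → H = 60 × ((B-R)/Δ + 2) = 60 × ((92-224)/145 + 2)
  -132/145 + 2 = -0.9103… + 2 = 1.0896…
  H = 60 × 1.0896… = 65.379…° → H = 65.4°
= HSL(65.4°, 80.1%, 64.5%)


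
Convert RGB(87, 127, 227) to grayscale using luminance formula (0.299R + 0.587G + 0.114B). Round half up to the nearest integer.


Gray = 0.299×R + 0.587×G + 0.114×B
Gray = 0.299×87 + 0.587×127 + 0.114×227
Gray = 26.013 + 74.549 + 25.878
Gray = 126.440 → round half up → 126
Gray = 126


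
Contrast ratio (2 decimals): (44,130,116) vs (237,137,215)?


Linearize each sRGB channel c=v/255: c/12.92 if c ≤ 0.04045 else ((c+0.055)/1.055)^2.4
L = 0.2126×R_lin + 0.7152×G_lin + 0.0722×B_lin
Color 1 (44,130,116):
  R=44: 44/255≈0.1725 > 0.04045 → ((0.1725+0.055)/1.055)^2.4 ≈ 0.02519
  G=130: 130/255≈0.5098 > 0.04045 → ((0.5098+0.055)/1.055)^2.4 ≈ 0.22323
  B=116: 116/255≈0.4549 > 0.04045 → ((0.4549+0.055)/1.055)^2.4 ≈ 0.17465
  L1 = 0.2126×0.02519 + 0.7152×0.22323 + 0.0722×0.17465 ≈ 0.17762
Color 2 (237,137,215):
  R=237: 237/255≈0.9294 > 0.04045 → ((0.9294+0.055)/1.055)^2.4 ≈ 0.84687
  G=137: 137/255≈0.5373 > 0.04045 → ((0.5373+0.055)/1.055)^2.4 ≈ 0.25016
  B=215: 215/255≈0.8431 > 0.04045 → ((0.8431+0.055)/1.055)^2.4 ≈ 0.67954
  L2 = 0.2126×0.84687 + 0.7152×0.25016 + 0.0722×0.67954 ≈ 0.40802
Lighter = 0.40802, Darker = 0.17762
Ratio = (L_lighter + 0.05) / (L_darker + 0.05)
Ratio = (0.40802 + 0.05) / (0.17762 + 0.05) = 0.45802 / 0.22762 ≈ 2.0122
Ratio ≈ 2.01:1


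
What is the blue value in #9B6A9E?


Color: #9B6A9E
R = 9B = 155
G = 6A = 106
B = 9E = 158
Blue = 158


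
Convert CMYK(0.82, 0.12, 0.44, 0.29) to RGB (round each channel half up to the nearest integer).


R = 255 × (1-C) × (1-K) = 255 × 0.18 × 0.71 = 32.589 → 33
G = 255 × (1-M) × (1-K) = 255 × 0.88 × 0.71 = 159.324 → 159
B = 255 × (1-Y) × (1-K) = 255 × 0.56 × 0.71 = 101.388 → 101
= RGB(33, 159, 101)


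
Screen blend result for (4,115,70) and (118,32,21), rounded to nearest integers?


Screen: C = 255 - (255-A)×(255-B)/255, rounded to nearest integer
R: 255 - (255-4)×(255-118)/255 = 255 - 34387/255 ≈ 255 - 134.851 = 120.149 → 120
G: 255 - (255-115)×(255-32)/255 = 255 - 31220/255 ≈ 255 - 122.431 = 132.569 → 133
B: 255 - (255-70)×(255-21)/255 = 255 - 43290/255 ≈ 255 - 169.765 = 85.235 → 85
= RGB(120, 133, 85)


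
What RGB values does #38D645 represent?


38 → 56 (R)
D6 → 214 (G)
45 → 69 (B)
= RGB(56, 214, 69)


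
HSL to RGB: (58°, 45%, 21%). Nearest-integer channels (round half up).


H=58°, S=0.45, L=0.21
C = (1-|2L-1|)×S = (1-|-0.58|)×0.45 = 0.189
H' = H/60 = 58/60 ≈ 0.9667; X = C×(1-|H' mod 2 - 1|) = 0.1827
m = L - C/2 = 0.21 - 0.0945 = 0.1155
Sector ⌊H'⌋ = 0 → (R',G',B') = (0.189, 0.1827, 0.0)
RGB = ((R'+m)×255, (G'+m)×255, (B'+m)×255) = (77.6475, 76.041, 29.4525)
Round half up → RGB(78, 76, 29)


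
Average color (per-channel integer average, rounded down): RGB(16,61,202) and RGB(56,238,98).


Midpoint: each channel = ⌊(C₁+C₂)/2⌋
R: ⌊(16+56)/2⌋ = 36
G: ⌊(61+238)/2⌋ = 149
B: ⌊(202+98)/2⌋ = 150
= RGB(36, 149, 150)


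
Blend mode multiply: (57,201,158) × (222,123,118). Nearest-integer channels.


Multiply: C = A×B/255, rounded to nearest integer
R: 57×222/255 = 12654/255 ≈ 49.624 → 50
G: 201×123/255 = 24723/255 ≈ 96.953 → 97
B: 158×118/255 = 18644/255 ≈ 73.114 → 73
= RGB(50, 97, 73)


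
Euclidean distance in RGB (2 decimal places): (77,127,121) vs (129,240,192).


d = √[(R₁-R₂)² + (G₁-G₂)² + (B₁-B₂)²]
d = √[(77-129)² + (127-240)² + (121-192)²]
d = √[2704 + 12769 + 5041]
d = √20514
d ≈ 143.23


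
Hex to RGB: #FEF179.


FE → 254 (R)
F1 → 241 (G)
79 → 121 (B)
= RGB(254, 241, 121)


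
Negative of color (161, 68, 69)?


Invert: (255-R, 255-G, 255-B)
R: 255-161 = 94
G: 255-68 = 187
B: 255-69 = 186
= RGB(94, 187, 186)


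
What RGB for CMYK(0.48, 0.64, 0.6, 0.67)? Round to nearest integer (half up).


R = 255 × (1-C) × (1-K) = 255 × 0.52 × 0.33 = 43.758 → 44
G = 255 × (1-M) × (1-K) = 255 × 0.36 × 0.33 = 30.294 → 30
B = 255 × (1-Y) × (1-K) = 255 × 0.40 × 0.33 = 33.66 → 34
= RGB(44, 30, 34)


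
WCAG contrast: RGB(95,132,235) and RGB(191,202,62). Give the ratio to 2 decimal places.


Linearize each sRGB channel c=v/255: c/12.92 if c ≤ 0.04045 else ((c+0.055)/1.055)^2.4
L = 0.2126×R_lin + 0.7152×G_lin + 0.0722×B_lin
Color 1 (95,132,235):
  R=95: 95/255≈0.3725 > 0.04045 → ((0.3725+0.055)/1.055)^2.4 ≈ 0.11444
  G=132: 132/255≈0.5176 > 0.04045 → ((0.5176+0.055)/1.055)^2.4 ≈ 0.23074
  B=235: 235/255≈0.9216 > 0.04045 → ((0.9216+0.055)/1.055)^2.4 ≈ 0.83077
  L1 = 0.2126×0.11444 + 0.7152×0.23074 + 0.0722×0.83077 ≈ 0.24934
Color 2 (191,202,62):
  R=191: 191/255≈0.7490 > 0.04045 → ((0.7490+0.055)/1.055)^2.4 ≈ 0.52100
  G=202: 202/255≈0.7922 > 0.04045 → ((0.7922+0.055)/1.055)^2.4 ≈ 0.59062
  B=62: 62/255≈0.2431 > 0.04045 → ((0.2431+0.055)/1.055)^2.4 ≈ 0.04817
  L2 = 0.2126×0.52100 + 0.7152×0.59062 + 0.0722×0.04817 ≈ 0.53665
Lighter = 0.53665, Darker = 0.24934
Ratio = (L_lighter + 0.05) / (L_darker + 0.05)
Ratio = (0.53665 + 0.05) / (0.24934 + 0.05) = 0.58665 / 0.29934 ≈ 1.9598
Ratio ≈ 1.96:1


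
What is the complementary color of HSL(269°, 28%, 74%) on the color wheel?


Complement = opposite side of color wheel = hue + 180°
H' = (269 + 180) mod 360 = 89°
S and L unchanged.
= HSL(89°, 28%, 74%)


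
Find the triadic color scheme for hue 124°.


Triadic: equally spaced at 120° intervals
H1 = 124°
H2 = (124 + 120) mod 360 = 244°
H3 = (124 + 240) mod 360 = 4°
Triadic = 124°, 244°, 4°


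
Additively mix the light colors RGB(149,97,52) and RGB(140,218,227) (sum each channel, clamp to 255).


Additive: each channel = min(255, C₁+C₂)
R: 149+140 = 289 → 255
G: 97+218 = 315 → 255
B: 52+227 = 279 → 255
= RGB(255, 255, 255)


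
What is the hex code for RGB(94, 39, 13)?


R = 94 → 5E (hex)
G = 39 → 27 (hex)
B = 13 → 0D (hex)
Hex = #5E270D


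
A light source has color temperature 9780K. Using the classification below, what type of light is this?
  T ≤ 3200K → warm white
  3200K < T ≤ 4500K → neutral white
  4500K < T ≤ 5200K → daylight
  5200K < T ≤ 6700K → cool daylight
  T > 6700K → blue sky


Temperature: 9780K
9780K > 6700K → blue sky
Classification: blue sky


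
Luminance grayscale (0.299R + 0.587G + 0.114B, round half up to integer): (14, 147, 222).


Gray = 0.299×R + 0.587×G + 0.114×B
Gray = 0.299×14 + 0.587×147 + 0.114×222
Gray = 4.186 + 86.289 + 25.308
Gray = 115.783 → round half up → 116
Gray = 116


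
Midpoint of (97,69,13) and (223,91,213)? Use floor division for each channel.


Midpoint: each channel = ⌊(C₁+C₂)/2⌋
R: ⌊(97+223)/2⌋ = 160
G: ⌊(69+91)/2⌋ = 80
B: ⌊(13+213)/2⌋ = 113
= RGB(160, 80, 113)


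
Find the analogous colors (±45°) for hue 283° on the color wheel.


Base hue: 283°
Left analog: (283 - 45) mod 360 = 238°
Right analog: (283 + 45) mod 360 = 328°
Analogous hues = 238° and 328°


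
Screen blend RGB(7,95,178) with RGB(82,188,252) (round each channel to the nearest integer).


Screen: C = 255 - (255-A)×(255-B)/255, rounded to nearest integer
R: 255 - (255-7)×(255-82)/255 = 255 - 42904/255 ≈ 255 - 168.251 = 86.749 → 87
G: 255 - (255-95)×(255-188)/255 = 255 - 10720/255 ≈ 255 - 42.039 = 212.961 → 213
B: 255 - (255-178)×(255-252)/255 = 255 - 231/255 ≈ 255 - 0.906 = 254.094 → 254
= RGB(87, 213, 254)


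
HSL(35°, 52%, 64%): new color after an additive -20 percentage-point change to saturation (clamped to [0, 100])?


Original S = 52%
Adjustment = -20 percentage points
New S = 52 + (-20) = 32
Clamp to [0, 100] → 32
= HSL(35°, 32%, 64%)


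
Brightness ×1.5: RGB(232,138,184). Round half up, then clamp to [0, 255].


Multiply each channel by 1.5, round half up, clamp to [0, 255]
R: 232×1.5 = 348 → clamp → 255
G: 138×1.5 = 207
B: 184×1.5 = 276 → clamp → 255
= RGB(255, 207, 255)


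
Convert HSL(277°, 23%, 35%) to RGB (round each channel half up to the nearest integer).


H=277°, S=0.23, L=0.35
C = (1-|2L-1|)×S = (1-|-0.30|)×0.23 = 0.161
H' = H/60 = 277/60 ≈ 4.6167; X = C×(1-|H' mod 2 - 1|) ≈ 0.0993
m = L - C/2 = 0.35 - 0.0805 = 0.2695
Sector ⌊H'⌋ = 4 → (R',G',B') = (≈0.0993, 0.0, 0.161)
RGB = ((R'+m)×255, (G'+m)×255, (B'+m)×255) = (94.03975, 68.7225, 109.7775)
Round half up → RGB(94, 69, 110)


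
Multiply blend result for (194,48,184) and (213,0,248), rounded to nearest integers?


Multiply: C = A×B/255, rounded to nearest integer
R: 194×213/255 = 41322/255 ≈ 162.047 → 162
G: 48×0/255 = 0/255 ≈ 0.000 → 0
B: 184×248/255 = 45632/255 ≈ 178.949 → 179
= RGB(162, 0, 179)


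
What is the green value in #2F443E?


Color: #2F443E
R = 2F = 47
G = 44 = 68
B = 3E = 62
Green = 68


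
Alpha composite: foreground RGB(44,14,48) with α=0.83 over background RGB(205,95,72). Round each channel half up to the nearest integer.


C = α×F + (1-α)×B, with 1-α = 0.17
R: 0.83×44 + 0.17×205 = 36.52 + 34.85 = 71.37 → 71
G: 0.83×14 + 0.17×95 = 11.62 + 16.15 = 27.77 → 28
B: 0.83×48 + 0.17×72 = 39.84 + 12.24 = 52.08 → 52
= RGB(71, 28, 52)


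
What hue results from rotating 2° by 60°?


New hue = (H + rotation) mod 360
New hue = (2 + 60) mod 360
= 62 mod 360
= 62°


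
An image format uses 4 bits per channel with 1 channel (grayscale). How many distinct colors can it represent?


Total bits = 4 bits/channel × 1 channels = 4 bits
Distinct colors = 2^4
= 16 colors


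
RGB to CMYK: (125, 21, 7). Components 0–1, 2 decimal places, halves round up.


R'=125/255≈0.4902, G'=21/255≈0.0824, B'=7/255≈0.0275
K = 1 - max(R',G',B') = 1 - 125/255 = 130/255 = 0.50980… → 0.51
(1-R'-K)/(1-K) simplifies to (max-R)/max with max = 125:
C = (125-125)/125 = 0/125 = 0 → 0.00
M = (125-21)/125 = 104/125 = 0.832 → 0.83
Y = (125-7)/125 = 118/125 = 0.944 → 0.94
= CMYK(0.00, 0.83, 0.94, 0.51)


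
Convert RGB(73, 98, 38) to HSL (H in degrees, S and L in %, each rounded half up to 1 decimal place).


Normalize: R'=73/255≈0.2863, G'=98/255≈0.3843, B'=38/255≈0.1490
Max=98/255, Min=38/255, Δ=Max-Min=60/255
L = (Max+Min)/2 = (98+38)/510 = 136/510 = 0.26666… → L = 26.7%
L ≤ 0.5 → S = Δ/(Max+Min) = 60/(98+38) = 60/136 = 0.44117… → S = 44.1%
(the 1/255 factors cancel in S and H, so raw channel differences can be used)
Max is G' → H = 60 × ((B-R)/Δ + 2) = 60 × ((38-73)/60 + 2)
  -35/60 + 2 = -0.5833… + 2 = 1.4166…
  H = 60 × 1.4166… = 85° → H = 85.0°
= HSL(85.0°, 44.1%, 26.7%)


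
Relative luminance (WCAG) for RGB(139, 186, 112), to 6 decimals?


Linearize each channel (sRGB transfer function): c = v/255; c_lin = c/12.92 if c ≤ 0.04045, else ((c+0.055)/1.055)^2.4
  R: 139/255 ≈ 0.545098 > 0.04045 → ((0.545098+0.055)/1.055)^2.4 ≈ 0.258183
  G: 186/255 ≈ 0.729412 > 0.04045 → ((0.729412+0.055)/1.055)^2.4 ≈ 0.491021
  B: 112/255 ≈ 0.439216 > 0.04045 → ((0.439216+0.055)/1.055)^2.4 ≈ 0.162029
R_lin = 0.258183, G_lin = 0.491021, B_lin = 0.162029
L = 0.2126×R + 0.7152×G + 0.0722×B
L = 0.2126×0.258183 + 0.7152×0.491021 + 0.0722×0.162029
L ≈ 0.417766


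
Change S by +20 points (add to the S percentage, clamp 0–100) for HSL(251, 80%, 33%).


Original S = 80%
Adjustment = +20 percentage points
New S = 80 + (20) = 100
Clamp to [0, 100] → 100
= HSL(251°, 100%, 33%)


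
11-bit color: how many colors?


Colors = 2^bits = 2^11
= 2,048 colors


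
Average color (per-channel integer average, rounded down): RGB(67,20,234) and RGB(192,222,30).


Midpoint: each channel = ⌊(C₁+C₂)/2⌋
R: ⌊(67+192)/2⌋ = 129
G: ⌊(20+222)/2⌋ = 121
B: ⌊(234+30)/2⌋ = 132
= RGB(129, 121, 132)


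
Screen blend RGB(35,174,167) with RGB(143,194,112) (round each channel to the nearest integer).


Screen: C = 255 - (255-A)×(255-B)/255, rounded to nearest integer
R: 255 - (255-35)×(255-143)/255 = 255 - 24640/255 ≈ 255 - 96.627 = 158.373 → 158
G: 255 - (255-174)×(255-194)/255 = 255 - 4941/255 ≈ 255 - 19.376 = 235.624 → 236
B: 255 - (255-167)×(255-112)/255 = 255 - 12584/255 ≈ 255 - 49.349 = 205.651 → 206
= RGB(158, 236, 206)


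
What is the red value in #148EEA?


Color: #148EEA
R = 14 = 20
G = 8E = 142
B = EA = 234
Red = 20


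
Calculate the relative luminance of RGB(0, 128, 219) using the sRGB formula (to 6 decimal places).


Linearize each channel (sRGB transfer function): c = v/255; c_lin = c/12.92 if c ≤ 0.04045, else ((c+0.055)/1.055)^2.4
  R: 0/255 ≈ 0.000000 ≤ 0.04045 → 0.000000/12.92 ≈ 0.000000
  G: 128/255 ≈ 0.501961 > 0.04045 → ((0.501961+0.055)/1.055)^2.4 ≈ 0.215861
  B: 219/255 ≈ 0.858824 > 0.04045 → ((0.858824+0.055)/1.055)^2.4 ≈ 0.708376
R_lin = 0.000000, G_lin = 0.215861, B_lin = 0.708376
L = 0.2126×R + 0.7152×G + 0.0722×B
L = 0.2126×0.000000 + 0.7152×0.215861 + 0.0722×0.708376
L ≈ 0.205528


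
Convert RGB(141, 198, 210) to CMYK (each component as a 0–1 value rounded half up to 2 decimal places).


R'=141/255≈0.5529, G'=198/255≈0.7765, B'=210/255≈0.8235
K = 1 - max(R',G',B') = 1 - 210/255 = 45/255 = 0.17647… → 0.18
(1-R'-K)/(1-K) simplifies to (max-R)/max with max = 210:
C = (210-141)/210 = 69/210 = 0.32857… → 0.33
M = (210-198)/210 = 12/210 = 0.05714… → 0.06
Y = (210-210)/210 = 0/210 = 0 → 0.00
= CMYK(0.33, 0.06, 0.00, 0.18)


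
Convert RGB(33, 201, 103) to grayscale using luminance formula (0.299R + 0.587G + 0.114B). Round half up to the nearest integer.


Gray = 0.299×R + 0.587×G + 0.114×B
Gray = 0.299×33 + 0.587×201 + 0.114×103
Gray = 9.867 + 117.987 + 11.742
Gray = 139.596 → round half up → 140
Gray = 140


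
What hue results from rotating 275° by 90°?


New hue = (H + rotation) mod 360
New hue = (275 + 90) mod 360
= 365 mod 360
= 5°


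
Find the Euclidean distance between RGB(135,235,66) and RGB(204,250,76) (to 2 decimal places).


d = √[(R₁-R₂)² + (G₁-G₂)² + (B₁-B₂)²]
d = √[(135-204)² + (235-250)² + (66-76)²]
d = √[4761 + 225 + 100]
d = √5086
d ≈ 71.32


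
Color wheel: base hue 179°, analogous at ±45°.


Base hue: 179°
Left analog: (179 - 45) mod 360 = 134°
Right analog: (179 + 45) mod 360 = 224°
Analogous hues = 134° and 224°


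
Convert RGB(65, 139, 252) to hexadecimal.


R = 65 → 41 (hex)
G = 139 → 8B (hex)
B = 252 → FC (hex)
Hex = #418BFC


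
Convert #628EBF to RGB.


62 → 98 (R)
8E → 142 (G)
BF → 191 (B)
= RGB(98, 142, 191)


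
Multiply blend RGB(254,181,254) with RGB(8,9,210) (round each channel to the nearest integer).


Multiply: C = A×B/255, rounded to nearest integer
R: 254×8/255 = 2032/255 ≈ 7.969 → 8
G: 181×9/255 = 1629/255 ≈ 6.388 → 6
B: 254×210/255 = 53340/255 ≈ 209.176 → 209
= RGB(8, 6, 209)


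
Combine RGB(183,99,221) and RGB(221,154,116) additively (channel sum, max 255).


Additive: each channel = min(255, C₁+C₂)
R: 183+221 = 404 → 255
G: 99+154 = 253 → 253
B: 221+116 = 337 → 255
= RGB(255, 253, 255)


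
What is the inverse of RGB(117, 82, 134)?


Invert: (255-R, 255-G, 255-B)
R: 255-117 = 138
G: 255-82 = 173
B: 255-134 = 121
= RGB(138, 173, 121)


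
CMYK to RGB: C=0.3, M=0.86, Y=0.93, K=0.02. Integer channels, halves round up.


R = 255 × (1-C) × (1-K) = 255 × 0.70 × 0.98 = 174.93 → 175
G = 255 × (1-M) × (1-K) = 255 × 0.14 × 0.98 = 34.986 → 35
B = 255 × (1-Y) × (1-K) = 255 × 0.07 × 0.98 = 17.493 → 17
= RGB(175, 35, 17)


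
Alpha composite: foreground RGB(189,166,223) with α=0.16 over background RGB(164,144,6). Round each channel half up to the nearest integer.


C = α×F + (1-α)×B, with 1-α = 0.84
R: 0.16×189 + 0.84×164 = 30.24 + 137.76 = 168.00 → 168
G: 0.16×166 + 0.84×144 = 26.56 + 120.96 = 147.52 → 148
B: 0.16×223 + 0.84×6 = 35.68 + 5.04 = 40.72 → 41
= RGB(168, 148, 41)


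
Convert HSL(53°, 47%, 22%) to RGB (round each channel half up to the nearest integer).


H=53°, S=0.47, L=0.22
C = (1-|2L-1|)×S = (1-|-0.56|)×0.47 = 0.2068
H' = H/60 = 53/60 ≈ 0.8833; X = C×(1-|H' mod 2 - 1|) ≈ 0.1827
m = L - C/2 = 0.22 - 0.1034 = 0.1166
Sector ⌊H'⌋ = 0 → (R',G',B') = (0.2068, ≈0.1827, 0.0)
RGB = ((R'+m)×255, (G'+m)×255, (B'+m)×255) = (82.467, 76.3147, 29.733)
Round half up → RGB(82, 76, 30)


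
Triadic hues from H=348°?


Triadic: equally spaced at 120° intervals
H1 = 348°
H2 = (348 + 120) mod 360 = 108°
H3 = (348 + 240) mod 360 = 228°
Triadic = 348°, 108°, 228°


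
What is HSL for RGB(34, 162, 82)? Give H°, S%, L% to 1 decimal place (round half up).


Normalize: R'=34/255≈0.1333, G'=162/255≈0.6353, B'=82/255≈0.3216
Max=162/255, Min=34/255, Δ=Max-Min=128/255
L = (Max+Min)/2 = (162+34)/510 = 196/510 = 0.38431… → L = 38.4%
L ≤ 0.5 → S = Δ/(Max+Min) = 128/(162+34) = 128/196 = 0.65306… → S = 65.3%
(the 1/255 factors cancel in S and H, so raw channel differences can be used)
Max is G' → H = 60 × ((B-R)/Δ + 2) = 60 × ((82-34)/128 + 2)
  48/128 + 2 = 0.375 + 2 = 2.375
  H = 60 × 2.375 = 142.5° → H = 142.5°
= HSL(142.5°, 65.3%, 38.4%)


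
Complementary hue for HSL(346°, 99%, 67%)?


Complement = opposite side of color wheel = hue + 180°
H' = (346 + 180) mod 360 = 166°
S and L unchanged.
= HSL(166°, 99%, 67%)


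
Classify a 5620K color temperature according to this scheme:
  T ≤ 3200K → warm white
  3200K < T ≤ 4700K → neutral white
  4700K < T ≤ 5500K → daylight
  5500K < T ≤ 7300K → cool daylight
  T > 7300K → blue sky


Temperature: 5620K
5500K < 5620K ≤ 7300K → cool daylight
Classification: cool daylight


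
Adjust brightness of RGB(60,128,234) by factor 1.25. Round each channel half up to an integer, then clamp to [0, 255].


Multiply each channel by 1.25, round half up, clamp to [0, 255]
R: 60×1.25 = 75
G: 128×1.25 = 160
B: 234×1.25 = 292.5 → round → 293 → clamp → 255
= RGB(75, 160, 255)


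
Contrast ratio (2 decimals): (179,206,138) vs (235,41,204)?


Linearize each sRGB channel c=v/255: c/12.92 if c ≤ 0.04045 else ((c+0.055)/1.055)^2.4
L = 0.2126×R_lin + 0.7152×G_lin + 0.0722×B_lin
Color 1 (179,206,138):
  R=179: 179/255≈0.7020 > 0.04045 → ((0.7020+0.055)/1.055)^2.4 ≈ 0.45079
  G=206: 206/255≈0.8078 > 0.04045 → ((0.8078+0.055)/1.055)^2.4 ≈ 0.61721
  B=138: 138/255≈0.5412 > 0.04045 → ((0.5412+0.055)/1.055)^2.4 ≈ 0.25415
  L1 = 0.2126×0.45079 + 0.7152×0.61721 + 0.0722×0.25415 ≈ 0.55561
Color 2 (235,41,204):
  R=235: 235/255≈0.9216 > 0.04045 → ((0.9216+0.055)/1.055)^2.4 ≈ 0.83077
  G=41: 41/255≈0.1608 > 0.04045 → ((0.1608+0.055)/1.055)^2.4 ≈ 0.02217
  B=204: 204/255≈0.8000 > 0.04045 → ((0.8000+0.055)/1.055)^2.4 ≈ 0.60383
  L2 = 0.2126×0.83077 + 0.7152×0.02217 + 0.0722×0.60383 ≈ 0.23608
Lighter = 0.55561, Darker = 0.23608
Ratio = (L_lighter + 0.05) / (L_darker + 0.05)
Ratio = (0.55561 + 0.05) / (0.23608 + 0.05) = 0.60561 / 0.28608 ≈ 2.1170
Ratio ≈ 2.12:1


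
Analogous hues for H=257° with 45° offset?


Base hue: 257°
Left analog: (257 - 45) mod 360 = 212°
Right analog: (257 + 45) mod 360 = 302°
Analogous hues = 212° and 302°


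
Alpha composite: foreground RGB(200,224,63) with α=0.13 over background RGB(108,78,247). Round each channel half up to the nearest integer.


C = α×F + (1-α)×B, with 1-α = 0.87
R: 0.13×200 + 0.87×108 = 26.00 + 93.96 = 119.96 → 120
G: 0.13×224 + 0.87×78 = 29.12 + 67.86 = 96.98 → 97
B: 0.13×63 + 0.87×247 = 8.19 + 214.89 = 223.08 → 223
= RGB(120, 97, 223)


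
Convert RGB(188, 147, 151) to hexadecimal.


R = 188 → BC (hex)
G = 147 → 93 (hex)
B = 151 → 97 (hex)
Hex = #BC9397


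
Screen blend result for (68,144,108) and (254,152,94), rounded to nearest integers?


Screen: C = 255 - (255-A)×(255-B)/255, rounded to nearest integer
R: 255 - (255-68)×(255-254)/255 = 255 - 187/255 ≈ 255 - 0.733 = 254.267 → 254
G: 255 - (255-144)×(255-152)/255 = 255 - 11433/255 ≈ 255 - 44.835 = 210.165 → 210
B: 255 - (255-108)×(255-94)/255 = 255 - 23667/255 ≈ 255 - 92.812 = 162.188 → 162
= RGB(254, 210, 162)


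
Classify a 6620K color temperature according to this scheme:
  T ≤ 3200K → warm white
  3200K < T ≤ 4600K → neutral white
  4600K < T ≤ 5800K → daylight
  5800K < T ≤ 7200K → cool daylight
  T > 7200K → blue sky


Temperature: 6620K
5800K < 6620K ≤ 7200K → cool daylight
Classification: cool daylight


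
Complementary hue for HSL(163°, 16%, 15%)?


Complement = opposite side of color wheel = hue + 180°
H' = (163 + 180) mod 360 = 343°
S and L unchanged.
= HSL(343°, 16%, 15%)


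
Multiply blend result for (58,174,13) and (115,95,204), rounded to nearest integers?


Multiply: C = A×B/255, rounded to nearest integer
R: 58×115/255 = 6670/255 ≈ 26.157 → 26
G: 174×95/255 = 16530/255 ≈ 64.824 → 65
B: 13×204/255 = 2652/255 ≈ 10.400 → 10
= RGB(26, 65, 10)


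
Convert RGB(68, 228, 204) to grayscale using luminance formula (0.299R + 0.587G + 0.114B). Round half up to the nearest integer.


Gray = 0.299×R + 0.587×G + 0.114×B
Gray = 0.299×68 + 0.587×228 + 0.114×204
Gray = 20.332 + 133.836 + 23.256
Gray = 177.424 → round half up → 177
Gray = 177


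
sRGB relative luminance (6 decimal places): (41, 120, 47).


Linearize each channel (sRGB transfer function): c = v/255; c_lin = c/12.92 if c ≤ 0.04045, else ((c+0.055)/1.055)^2.4
  R: 41/255 ≈ 0.160784 > 0.04045 → ((0.160784+0.055)/1.055)^2.4 ≈ 0.022174
  G: 120/255 ≈ 0.470588 > 0.04045 → ((0.470588+0.055)/1.055)^2.4 ≈ 0.187821
  B: 47/255 ≈ 0.184314 > 0.04045 → ((0.184314+0.055)/1.055)^2.4 ≈ 0.028426
R_lin = 0.022174, G_lin = 0.187821, B_lin = 0.028426
L = 0.2126×R + 0.7152×G + 0.0722×B
L = 0.2126×0.022174 + 0.7152×0.187821 + 0.0722×0.028426
L ≈ 0.141096


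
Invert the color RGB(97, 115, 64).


Invert: (255-R, 255-G, 255-B)
R: 255-97 = 158
G: 255-115 = 140
B: 255-64 = 191
= RGB(158, 140, 191)


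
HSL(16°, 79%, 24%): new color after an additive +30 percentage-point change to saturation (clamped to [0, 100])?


Original S = 79%
Adjustment = +30 percentage points
New S = 79 + (30) = 109
Clamp to [0, 100] → 100
= HSL(16°, 100%, 24%)


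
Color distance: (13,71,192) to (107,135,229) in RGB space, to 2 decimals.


d = √[(R₁-R₂)² + (G₁-G₂)² + (B₁-B₂)²]
d = √[(13-107)² + (71-135)² + (192-229)²]
d = √[8836 + 4096 + 1369]
d = √14301
d ≈ 119.59


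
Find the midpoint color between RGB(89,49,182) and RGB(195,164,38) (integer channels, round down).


Midpoint: each channel = ⌊(C₁+C₂)/2⌋
R: ⌊(89+195)/2⌋ = 142
G: ⌊(49+164)/2⌋ = 106
B: ⌊(182+38)/2⌋ = 110
= RGB(142, 106, 110)


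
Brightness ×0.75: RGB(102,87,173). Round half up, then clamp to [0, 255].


Multiply each channel by 0.75, round half up, clamp to [0, 255]
R: 102×0.75 = 76.5 → round → 77
G: 87×0.75 = 65.25 → round → 65
B: 173×0.75 = 129.75 → round → 130
= RGB(77, 65, 130)


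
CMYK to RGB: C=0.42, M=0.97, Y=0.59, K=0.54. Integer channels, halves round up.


R = 255 × (1-C) × (1-K) = 255 × 0.58 × 0.46 = 68.034 → 68
G = 255 × (1-M) × (1-K) = 255 × 0.03 × 0.46 = 3.519 → 4
B = 255 × (1-Y) × (1-K) = 255 × 0.41 × 0.46 = 48.093 → 48
= RGB(68, 4, 48)


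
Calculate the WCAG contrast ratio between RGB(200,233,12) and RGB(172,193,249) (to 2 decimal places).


Linearize each sRGB channel c=v/255: c/12.92 if c ≤ 0.04045 else ((c+0.055)/1.055)^2.4
L = 0.2126×R_lin + 0.7152×G_lin + 0.0722×B_lin
Color 1 (200,233,12):
  R=200: 200/255≈0.7843 > 0.04045 → ((0.7843+0.055)/1.055)^2.4 ≈ 0.57758
  G=233: 233/255≈0.9137 > 0.04045 → ((0.9137+0.055)/1.055)^2.4 ≈ 0.81485
  B=12: 12/255≈0.0471 > 0.04045 → ((0.0471+0.055)/1.055)^2.4 ≈ 0.00368
  L1 = 0.2126×0.57758 + 0.7152×0.81485 + 0.0722×0.00368 ≈ 0.70584
Color 2 (172,193,249):
  R=172: 172/255≈0.6745 > 0.04045 → ((0.6745+0.055)/1.055)^2.4 ≈ 0.41254
  G=193: 193/255≈0.7569 > 0.04045 → ((0.7569+0.055)/1.055)^2.4 ≈ 0.53328
  B=249: 249/255≈0.9765 > 0.04045 → ((0.9765+0.055)/1.055)^2.4 ≈ 0.94731
  L2 = 0.2126×0.41254 + 0.7152×0.53328 + 0.0722×0.94731 ≈ 0.53750
Lighter = 0.70584, Darker = 0.53750
Ratio = (L_lighter + 0.05) / (L_darker + 0.05)
Ratio = (0.70584 + 0.05) / (0.53750 + 0.05) = 0.75584 / 0.58750 ≈ 1.2865
Ratio ≈ 1.29:1


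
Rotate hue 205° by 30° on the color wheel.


New hue = (H + rotation) mod 360
New hue = (205 + 30) mod 360
= 235 mod 360
= 235°


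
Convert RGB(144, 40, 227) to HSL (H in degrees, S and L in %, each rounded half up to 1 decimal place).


Normalize: R'=144/255≈0.5647, G'=40/255≈0.1569, B'=227/255≈0.8902
Max=227/255, Min=40/255, Δ=Max-Min=187/255
L = (Max+Min)/2 = (227+40)/510 = 267/510 = 0.52352… → L = 52.4%
L > 0.5 → S = Δ/(2-Max-Min) = 187/(510-227-40) = 187/243 = 0.76954… → S = 77.0%
(the 1/255 factors cancel in S and H, so raw channel differences can be used)
Max is B' → H = 60 × ((R-G)/Δ + 4) = 60 × ((144-40)/187 + 4)
  104/187 + 4 = 0.5561… + 4 = 4.5561…
  H = 60 × 4.5561… = 273.368…° → H = 273.4°
= HSL(273.4°, 77.0%, 52.4%)


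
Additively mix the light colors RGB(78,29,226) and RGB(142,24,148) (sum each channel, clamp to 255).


Additive: each channel = min(255, C₁+C₂)
R: 78+142 = 220 → 220
G: 29+24 = 53 → 53
B: 226+148 = 374 → 255
= RGB(220, 53, 255)


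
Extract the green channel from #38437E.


Color: #38437E
R = 38 = 56
G = 43 = 67
B = 7E = 126
Green = 67


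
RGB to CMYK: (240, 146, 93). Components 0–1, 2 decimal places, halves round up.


R'=240/255≈0.9412, G'=146/255≈0.5725, B'=93/255≈0.3647
K = 1 - max(R',G',B') = 1 - 240/255 = 15/255 = 0.05882… → 0.06
(1-R'-K)/(1-K) simplifies to (max-R)/max with max = 240:
C = (240-240)/240 = 0/240 = 0 → 0.00
M = (240-146)/240 = 94/240 = 0.39166… → 0.39
Y = (240-93)/240 = 147/240 = 0.6125 → 0.61
= CMYK(0.00, 0.39, 0.61, 0.06)


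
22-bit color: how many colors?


Colors = 2^bits = 2^22
= 4,194,304 colors


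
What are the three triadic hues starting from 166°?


Triadic: equally spaced at 120° intervals
H1 = 166°
H2 = (166 + 120) mod 360 = 286°
H3 = (166 + 240) mod 360 = 46°
Triadic = 166°, 286°, 46°


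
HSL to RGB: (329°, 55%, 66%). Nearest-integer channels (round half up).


H=329°, S=0.55, L=0.66
C = (1-|2L-1|)×S = (1-|0.32|)×0.55 = 0.374
H' = H/60 = 329/60 ≈ 5.4833; X = C×(1-|H' mod 2 - 1|) ≈ 0.1932
m = L - C/2 = 0.66 - 0.187 = 0.473
Sector ⌊H'⌋ = 5 → (R',G',B') = (0.374, 0.0, ≈0.1932)
RGB = ((R'+m)×255, (G'+m)×255, (B'+m)×255) = (215.985, 120.615, 169.8895)
Round half up → RGB(216, 121, 170)


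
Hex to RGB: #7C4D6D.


7C → 124 (R)
4D → 77 (G)
6D → 109 (B)
= RGB(124, 77, 109)


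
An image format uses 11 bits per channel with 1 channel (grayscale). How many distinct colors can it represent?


Total bits = 11 bits/channel × 1 channels = 11 bits
Distinct colors = 2^11
= 2,048 colors


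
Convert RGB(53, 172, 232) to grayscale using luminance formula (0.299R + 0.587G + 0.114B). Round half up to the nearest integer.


Gray = 0.299×R + 0.587×G + 0.114×B
Gray = 0.299×53 + 0.587×172 + 0.114×232
Gray = 15.847 + 100.964 + 26.448
Gray = 143.259 → round half up → 143
Gray = 143


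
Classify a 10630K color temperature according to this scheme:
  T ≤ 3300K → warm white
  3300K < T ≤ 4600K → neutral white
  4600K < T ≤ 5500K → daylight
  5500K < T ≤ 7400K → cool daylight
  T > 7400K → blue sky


Temperature: 10630K
10630K > 7400K → blue sky
Classification: blue sky


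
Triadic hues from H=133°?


Triadic: equally spaced at 120° intervals
H1 = 133°
H2 = (133 + 120) mod 360 = 253°
H3 = (133 + 240) mod 360 = 13°
Triadic = 133°, 253°, 13°


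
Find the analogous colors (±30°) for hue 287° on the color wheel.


Base hue: 287°
Left analog: (287 - 30) mod 360 = 257°
Right analog: (287 + 30) mod 360 = 317°
Analogous hues = 257° and 317°


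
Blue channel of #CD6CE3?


Color: #CD6CE3
R = CD = 205
G = 6C = 108
B = E3 = 227
Blue = 227


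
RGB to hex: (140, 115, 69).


R = 140 → 8C (hex)
G = 115 → 73 (hex)
B = 69 → 45 (hex)
Hex = #8C7345


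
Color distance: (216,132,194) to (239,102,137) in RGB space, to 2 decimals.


d = √[(R₁-R₂)² + (G₁-G₂)² + (B₁-B₂)²]
d = √[(216-239)² + (132-102)² + (194-137)²]
d = √[529 + 900 + 3249]
d = √4678
d ≈ 68.40


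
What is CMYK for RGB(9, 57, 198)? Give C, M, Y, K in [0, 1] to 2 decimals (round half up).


R'=9/255≈0.0353, G'=57/255≈0.2235, B'=198/255≈0.7765
K = 1 - max(R',G',B') = 1 - 198/255 = 57/255 = 0.22352… → 0.22
(1-R'-K)/(1-K) simplifies to (max-R)/max with max = 198:
C = (198-9)/198 = 189/198 = 0.95454… → 0.95
M = (198-57)/198 = 141/198 = 0.71212… → 0.71
Y = (198-198)/198 = 0/198 = 0 → 0.00
= CMYK(0.95, 0.71, 0.00, 0.22)


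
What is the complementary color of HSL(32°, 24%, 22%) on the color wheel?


Complement = opposite side of color wheel = hue + 180°
H' = (32 + 180) mod 360 = 212°
S and L unchanged.
= HSL(212°, 24%, 22%)


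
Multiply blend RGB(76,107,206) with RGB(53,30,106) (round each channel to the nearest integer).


Multiply: C = A×B/255, rounded to nearest integer
R: 76×53/255 = 4028/255 ≈ 15.796 → 16
G: 107×30/255 = 3210/255 ≈ 12.588 → 13
B: 206×106/255 = 21836/255 ≈ 85.631 → 86
= RGB(16, 13, 86)


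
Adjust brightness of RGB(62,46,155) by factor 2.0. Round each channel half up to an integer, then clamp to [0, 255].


Multiply each channel by 2.0, round half up, clamp to [0, 255]
R: 62×2.0 = 124
G: 46×2.0 = 92
B: 155×2.0 = 310 → clamp → 255
= RGB(124, 92, 255)


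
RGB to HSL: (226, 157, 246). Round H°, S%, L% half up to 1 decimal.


Normalize: R'=226/255≈0.8863, G'=157/255≈0.6157, B'=246/255≈0.9647
Max=246/255, Min=157/255, Δ=Max-Min=89/255
L = (Max+Min)/2 = (246+157)/510 = 403/510 = 0.79019… → L = 79.0%
L > 0.5 → S = Δ/(2-Max-Min) = 89/(510-246-157) = 89/107 = 0.83177… → S = 83.2%
(the 1/255 factors cancel in S and H, so raw channel differences can be used)
Max is B' → H = 60 × ((R-G)/Δ + 4) = 60 × ((226-157)/89 + 4)
  69/89 + 4 = 0.7752… + 4 = 4.7752…
  H = 60 × 4.7752… = 286.516…° → H = 286.5°
= HSL(286.5°, 83.2%, 79.0%)


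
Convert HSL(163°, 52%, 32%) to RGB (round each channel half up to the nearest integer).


H=163°, S=0.52, L=0.32
C = (1-|2L-1|)×S = (1-|-0.36|)×0.52 = 0.3328
H' = H/60 = 163/60 ≈ 2.7167; X = C×(1-|H' mod 2 - 1|) ≈ 0.2385
m = L - C/2 = 0.32 - 0.1664 = 0.1536
Sector ⌊H'⌋ = 2 → (R',G',B') = (0.0, 0.3328, ≈0.2385)
RGB = ((R'+m)×255, (G'+m)×255, (B'+m)×255) = (39.168, 124.032, 99.9872)
Round half up → RGB(39, 124, 100)


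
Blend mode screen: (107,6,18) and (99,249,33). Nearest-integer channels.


Screen: C = 255 - (255-A)×(255-B)/255, rounded to nearest integer
R: 255 - (255-107)×(255-99)/255 = 255 - 23088/255 ≈ 255 - 90.541 = 164.459 → 164
G: 255 - (255-6)×(255-249)/255 = 255 - 1494/255 ≈ 255 - 5.859 = 249.141 → 249
B: 255 - (255-18)×(255-33)/255 = 255 - 52614/255 ≈ 255 - 206.329 = 48.671 → 49
= RGB(164, 249, 49)


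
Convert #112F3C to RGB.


11 → 17 (R)
2F → 47 (G)
3C → 60 (B)
= RGB(17, 47, 60)


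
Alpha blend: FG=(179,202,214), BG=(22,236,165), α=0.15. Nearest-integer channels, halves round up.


C = α×F + (1-α)×B, with 1-α = 0.85
R: 0.15×179 + 0.85×22 = 26.85 + 18.70 = 45.55 → 46
G: 0.15×202 + 0.85×236 = 30.30 + 200.60 = 230.90 → 231
B: 0.15×214 + 0.85×165 = 32.10 + 140.25 = 172.35 → 172
= RGB(46, 231, 172)


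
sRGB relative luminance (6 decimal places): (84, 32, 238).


Linearize each channel (sRGB transfer function): c = v/255; c_lin = c/12.92 if c ≤ 0.04045, else ((c+0.055)/1.055)^2.4
  R: 84/255 ≈ 0.329412 > 0.04045 → ((0.329412+0.055)/1.055)^2.4 ≈ 0.088656
  G: 32/255 ≈ 0.125490 > 0.04045 → ((0.125490+0.055)/1.055)^2.4 ≈ 0.014444
  B: 238/255 ≈ 0.933333 > 0.04045 → ((0.933333+0.055)/1.055)^2.4 ≈ 0.854993
R_lin = 0.088656, G_lin = 0.014444, B_lin = 0.854993
L = 0.2126×R + 0.7152×G + 0.0722×B
L = 0.2126×0.088656 + 0.7152×0.014444 + 0.0722×0.854993
L ≈ 0.090909


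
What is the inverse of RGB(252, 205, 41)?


Invert: (255-R, 255-G, 255-B)
R: 255-252 = 3
G: 255-205 = 50
B: 255-41 = 214
= RGB(3, 50, 214)


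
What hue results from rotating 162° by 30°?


New hue = (H + rotation) mod 360
New hue = (162 + 30) mod 360
= 192 mod 360
= 192°


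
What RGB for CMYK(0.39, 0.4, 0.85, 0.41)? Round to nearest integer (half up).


R = 255 × (1-C) × (1-K) = 255 × 0.61 × 0.59 = 91.7745 → 92
G = 255 × (1-M) × (1-K) = 255 × 0.60 × 0.59 = 90.27 → 90
B = 255 × (1-Y) × (1-K) = 255 × 0.15 × 0.59 = 22.5675 → 23
= RGB(92, 90, 23)


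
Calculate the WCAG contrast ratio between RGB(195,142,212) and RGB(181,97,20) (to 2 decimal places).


Linearize each sRGB channel c=v/255: c/12.92 if c ≤ 0.04045 else ((c+0.055)/1.055)^2.4
L = 0.2126×R_lin + 0.7152×G_lin + 0.0722×B_lin
Color 1 (195,142,212):
  R=195: 195/255≈0.7647 > 0.04045 → ((0.7647+0.055)/1.055)^2.4 ≈ 0.54572
  G=142: 142/255≈0.5569 > 0.04045 → ((0.5569+0.055)/1.055)^2.4 ≈ 0.27050
  B=212: 212/255≈0.8314 > 0.04045 → ((0.8314+0.055)/1.055)^2.4 ≈ 0.65837
  L1 = 0.2126×0.54572 + 0.7152×0.27050 + 0.0722×0.65837 ≈ 0.35702
Color 2 (181,97,20):
  R=181: 181/255≈0.7098 > 0.04045 → ((0.7098+0.055)/1.055)^2.4 ≈ 0.46208
  G=97: 97/255≈0.3804 > 0.04045 → ((0.3804+0.055)/1.055)^2.4 ≈ 0.11954
  B=20: 20/255≈0.0784 > 0.04045 → ((0.0784+0.055)/1.055)^2.4 ≈ 0.00700
  L2 = 0.2126×0.46208 + 0.7152×0.11954 + 0.0722×0.00700 ≈ 0.18424
Lighter = 0.35702, Darker = 0.18424
Ratio = (L_lighter + 0.05) / (L_darker + 0.05)
Ratio = (0.35702 + 0.05) / (0.18424 + 0.05) = 0.40702 / 0.23424 ≈ 1.7376
Ratio ≈ 1.74:1


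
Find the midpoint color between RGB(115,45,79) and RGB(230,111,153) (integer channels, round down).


Midpoint: each channel = ⌊(C₁+C₂)/2⌋
R: ⌊(115+230)/2⌋ = 172
G: ⌊(45+111)/2⌋ = 78
B: ⌊(79+153)/2⌋ = 116
= RGB(172, 78, 116)


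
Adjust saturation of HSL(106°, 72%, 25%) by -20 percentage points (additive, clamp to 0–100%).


Original S = 72%
Adjustment = -20 percentage points
New S = 72 + (-20) = 52
Clamp to [0, 100] → 52
= HSL(106°, 52%, 25%)


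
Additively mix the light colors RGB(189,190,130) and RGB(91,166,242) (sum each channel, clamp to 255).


Additive: each channel = min(255, C₁+C₂)
R: 189+91 = 280 → 255
G: 190+166 = 356 → 255
B: 130+242 = 372 → 255
= RGB(255, 255, 255)


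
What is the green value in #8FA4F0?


Color: #8FA4F0
R = 8F = 143
G = A4 = 164
B = F0 = 240
Green = 164


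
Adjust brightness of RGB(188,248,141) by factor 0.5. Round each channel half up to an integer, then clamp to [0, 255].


Multiply each channel by 0.5, round half up, clamp to [0, 255]
R: 188×0.5 = 94
G: 248×0.5 = 124
B: 141×0.5 = 70.5 → round → 71
= RGB(94, 124, 71)


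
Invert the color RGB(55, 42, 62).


Invert: (255-R, 255-G, 255-B)
R: 255-55 = 200
G: 255-42 = 213
B: 255-62 = 193
= RGB(200, 213, 193)


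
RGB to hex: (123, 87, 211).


R = 123 → 7B (hex)
G = 87 → 57 (hex)
B = 211 → D3 (hex)
Hex = #7B57D3


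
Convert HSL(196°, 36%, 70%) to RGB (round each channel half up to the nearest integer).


H=196°, S=0.36, L=0.70
C = (1-|2L-1|)×S = (1-|0.40|)×0.36 = 0.216
H' = H/60 = 196/60 ≈ 3.2667; X = C×(1-|H' mod 2 - 1|) = 0.1584
m = L - C/2 = 0.70 - 0.108 = 0.592
Sector ⌊H'⌋ = 3 → (R',G',B') = (0.0, 0.1584, 0.216)
RGB = ((R'+m)×255, (G'+m)×255, (B'+m)×255) = (150.96, 191.352, 206.04)
Round half up → RGB(151, 191, 206)


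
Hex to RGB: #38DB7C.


38 → 56 (R)
DB → 219 (G)
7C → 124 (B)
= RGB(56, 219, 124)


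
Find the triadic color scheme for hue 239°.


Triadic: equally spaced at 120° intervals
H1 = 239°
H2 = (239 + 120) mod 360 = 359°
H3 = (239 + 240) mod 360 = 119°
Triadic = 239°, 359°, 119°


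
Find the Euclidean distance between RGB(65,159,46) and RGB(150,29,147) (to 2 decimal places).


d = √[(R₁-R₂)² + (G₁-G₂)² + (B₁-B₂)²]
d = √[(65-150)² + (159-29)² + (46-147)²]
d = √[7225 + 16900 + 10201]
d = √34326
d ≈ 185.27


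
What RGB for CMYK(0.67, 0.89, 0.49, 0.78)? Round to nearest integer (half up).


R = 255 × (1-C) × (1-K) = 255 × 0.33 × 0.22 = 18.513 → 19
G = 255 × (1-M) × (1-K) = 255 × 0.11 × 0.22 = 6.171 → 6
B = 255 × (1-Y) × (1-K) = 255 × 0.51 × 0.22 = 28.611 → 29
= RGB(19, 6, 29)


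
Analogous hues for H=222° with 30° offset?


Base hue: 222°
Left analog: (222 - 30) mod 360 = 192°
Right analog: (222 + 30) mod 360 = 252°
Analogous hues = 192° and 252°


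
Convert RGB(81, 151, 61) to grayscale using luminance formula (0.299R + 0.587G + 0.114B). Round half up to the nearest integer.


Gray = 0.299×R + 0.587×G + 0.114×B
Gray = 0.299×81 + 0.587×151 + 0.114×61
Gray = 24.219 + 88.637 + 6.954
Gray = 119.810 → round half up → 120
Gray = 120


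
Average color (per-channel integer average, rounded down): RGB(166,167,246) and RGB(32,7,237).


Midpoint: each channel = ⌊(C₁+C₂)/2⌋
R: ⌊(166+32)/2⌋ = 99
G: ⌊(167+7)/2⌋ = 87
B: ⌊(246+237)/2⌋ = 241
= RGB(99, 87, 241)


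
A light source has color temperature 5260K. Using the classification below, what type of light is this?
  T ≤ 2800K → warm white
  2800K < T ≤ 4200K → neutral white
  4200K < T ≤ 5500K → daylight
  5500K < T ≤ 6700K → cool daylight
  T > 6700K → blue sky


Temperature: 5260K
4200K < 5260K ≤ 5500K → daylight
Classification: daylight


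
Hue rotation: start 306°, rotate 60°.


New hue = (H + rotation) mod 360
New hue = (306 + 60) mod 360
= 366 mod 360
= 6°


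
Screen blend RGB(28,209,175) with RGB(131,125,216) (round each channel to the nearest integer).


Screen: C = 255 - (255-A)×(255-B)/255, rounded to nearest integer
R: 255 - (255-28)×(255-131)/255 = 255 - 28148/255 ≈ 255 - 110.384 = 144.616 → 145
G: 255 - (255-209)×(255-125)/255 = 255 - 5980/255 ≈ 255 - 23.451 = 231.549 → 232
B: 255 - (255-175)×(255-216)/255 = 255 - 3120/255 ≈ 255 - 12.235 = 242.765 → 243
= RGB(145, 232, 243)
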